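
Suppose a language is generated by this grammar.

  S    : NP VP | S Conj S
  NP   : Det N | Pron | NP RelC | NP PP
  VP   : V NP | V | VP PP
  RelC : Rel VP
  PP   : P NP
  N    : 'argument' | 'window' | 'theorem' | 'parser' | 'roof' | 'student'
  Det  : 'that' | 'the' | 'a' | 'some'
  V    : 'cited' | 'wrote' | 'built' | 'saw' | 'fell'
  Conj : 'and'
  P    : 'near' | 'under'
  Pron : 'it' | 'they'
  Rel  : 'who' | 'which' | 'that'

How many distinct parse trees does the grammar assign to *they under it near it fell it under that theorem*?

Two of the 4 distinct bracketings:
[S [NP [NP [Pron they]] [PP [P under] [NP [NP [Pron it]] [PP [P near] [NP [Pron it]]]]]] [VP [V fell] [NP [NP [Pron it]] [PP [P under] [NP [Det that] [N theorem]]]]]]
[S [NP [NP [Pron they]] [PP [P under] [NP [NP [Pron it]] [PP [P near] [NP [Pron it]]]]]] [VP [VP [V fell] [NP [Pron it]]] [PP [P under] [NP [Det that] [N theorem]]]]]
The difference turns on whether VP → VP PP is used at the relevant span, versus an alternative expansion of VP.

4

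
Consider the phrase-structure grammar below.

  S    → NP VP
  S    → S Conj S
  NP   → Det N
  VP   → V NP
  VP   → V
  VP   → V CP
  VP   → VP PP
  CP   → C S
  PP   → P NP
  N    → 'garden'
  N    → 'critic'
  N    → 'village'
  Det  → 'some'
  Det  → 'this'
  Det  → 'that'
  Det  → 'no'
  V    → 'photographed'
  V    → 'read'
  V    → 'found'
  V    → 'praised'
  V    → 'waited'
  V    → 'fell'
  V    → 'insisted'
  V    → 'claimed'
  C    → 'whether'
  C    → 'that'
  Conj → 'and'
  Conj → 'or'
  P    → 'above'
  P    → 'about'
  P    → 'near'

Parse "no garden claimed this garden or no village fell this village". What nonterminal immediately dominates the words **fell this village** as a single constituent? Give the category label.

[S [S [NP [Det no] [N garden]] [VP [V claimed] [NP [Det this] [N garden]]]] [Conj or] [S [NP [Det no] [N village]] [VP [V fell] [NP [Det this] [N village]]]]]
The span 'fell this village' is the VP node built by VP → V NP.

VP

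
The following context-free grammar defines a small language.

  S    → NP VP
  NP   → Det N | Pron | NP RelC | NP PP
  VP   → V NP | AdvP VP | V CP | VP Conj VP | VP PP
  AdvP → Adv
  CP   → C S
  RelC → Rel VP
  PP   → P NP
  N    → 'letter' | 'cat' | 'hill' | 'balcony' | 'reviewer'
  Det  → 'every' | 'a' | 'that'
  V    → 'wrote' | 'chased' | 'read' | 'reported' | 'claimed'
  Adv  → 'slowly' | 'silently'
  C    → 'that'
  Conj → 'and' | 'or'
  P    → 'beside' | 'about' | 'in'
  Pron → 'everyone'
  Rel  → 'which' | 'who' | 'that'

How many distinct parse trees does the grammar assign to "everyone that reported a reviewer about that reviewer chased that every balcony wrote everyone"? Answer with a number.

3

Two of the 3 distinct bracketings:
[S [NP [NP [Pron everyone]] [RelC [Rel that] [VP [V reported] [NP [NP [Det a] [N reviewer]] [PP [P about] [NP [Det that] [N reviewer]]]]]]] [VP [V chased] [CP [C that] [S [NP [Det every] [N balcony]] [VP [V wrote] [NP [Pron everyone]]]]]]]
[S [NP [NP [Pron everyone]] [RelC [Rel that] [VP [VP [V reported] [NP [Det a] [N reviewer]]] [PP [P about] [NP [Det that] [N reviewer]]]]]] [VP [V chased] [CP [C that] [S [NP [Det every] [N balcony]] [VP [V wrote] [NP [Pron everyone]]]]]]]
The difference turns on whether NP → NP PP is used at the relevant span, versus an alternative expansion of NP.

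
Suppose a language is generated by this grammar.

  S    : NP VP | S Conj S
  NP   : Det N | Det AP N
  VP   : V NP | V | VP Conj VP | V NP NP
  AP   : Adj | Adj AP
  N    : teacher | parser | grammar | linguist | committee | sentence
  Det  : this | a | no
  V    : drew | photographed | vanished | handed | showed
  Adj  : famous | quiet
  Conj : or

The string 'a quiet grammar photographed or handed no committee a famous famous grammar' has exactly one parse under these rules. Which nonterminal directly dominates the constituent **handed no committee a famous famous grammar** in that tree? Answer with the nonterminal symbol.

S
  NP
    Det: a
    AP
      Adj: quiet
    N: grammar
  VP
    VP
      V: photographed
    Conj: or
    VP
      V: handed
      NP
        Det: no
        N: committee
      NP
        Det: a
        AP
          Adj: famous
          AP
            Adj: famous
        N: grammar
The span 'handed no committee a famous famous grammar' is the VP node built by VP → V NP NP.
Its mother is the VP built by VP → VP Conj VP.

VP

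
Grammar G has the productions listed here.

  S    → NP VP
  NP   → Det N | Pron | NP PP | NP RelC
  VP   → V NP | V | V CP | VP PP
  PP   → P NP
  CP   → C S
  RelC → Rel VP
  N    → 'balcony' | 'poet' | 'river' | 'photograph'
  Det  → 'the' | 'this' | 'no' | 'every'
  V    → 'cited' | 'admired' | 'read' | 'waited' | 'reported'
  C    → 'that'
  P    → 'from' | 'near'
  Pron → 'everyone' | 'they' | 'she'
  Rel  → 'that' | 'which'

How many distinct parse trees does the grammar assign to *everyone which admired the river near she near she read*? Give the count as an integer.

Two of the 9 distinct bracketings:
[S [NP [NP [NP [Pron everyone]] [RelC [Rel which] [VP [V admired] [NP [Det the] [N river]]]]] [PP [P near] [NP [NP [Pron she]] [PP [P near] [NP [Pron she]]]]]] [VP [V read]]]
[S [NP [NP [NP [NP [Pron everyone]] [RelC [Rel which] [VP [V admired] [NP [Det the] [N river]]]]] [PP [P near] [NP [Pron she]]]] [PP [P near] [NP [Pron she]]]] [VP [V read]]]
The trees differ in how a recursive rule is bracketed over the same span.

9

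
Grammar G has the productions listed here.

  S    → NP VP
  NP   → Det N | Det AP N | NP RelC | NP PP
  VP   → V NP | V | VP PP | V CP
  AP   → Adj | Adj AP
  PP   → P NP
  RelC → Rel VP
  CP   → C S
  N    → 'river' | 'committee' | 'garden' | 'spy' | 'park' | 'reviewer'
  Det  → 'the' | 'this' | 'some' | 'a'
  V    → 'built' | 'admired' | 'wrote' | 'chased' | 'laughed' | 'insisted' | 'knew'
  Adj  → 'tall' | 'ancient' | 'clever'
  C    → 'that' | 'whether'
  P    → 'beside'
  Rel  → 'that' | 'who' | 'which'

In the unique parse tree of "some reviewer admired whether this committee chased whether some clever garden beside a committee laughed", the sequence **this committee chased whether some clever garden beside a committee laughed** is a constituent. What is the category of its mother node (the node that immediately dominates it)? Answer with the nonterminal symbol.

[S [NP [Det some] [N reviewer]] [VP [V admired] [CP [C whether] [S [NP [Det this] [N committee]] [VP [V chased] [CP [C whether] [S [NP [NP [Det some] [AP [Adj clever]] [N garden]] [PP [P beside] [NP [Det a] [N committee]]]] [VP [V laughed]]]]]]]]]
The span 'this committee chased whether some clever garden beside a committee laughed' is the S node built by S → NP VP.
Its mother is the CP built by CP → C S.

CP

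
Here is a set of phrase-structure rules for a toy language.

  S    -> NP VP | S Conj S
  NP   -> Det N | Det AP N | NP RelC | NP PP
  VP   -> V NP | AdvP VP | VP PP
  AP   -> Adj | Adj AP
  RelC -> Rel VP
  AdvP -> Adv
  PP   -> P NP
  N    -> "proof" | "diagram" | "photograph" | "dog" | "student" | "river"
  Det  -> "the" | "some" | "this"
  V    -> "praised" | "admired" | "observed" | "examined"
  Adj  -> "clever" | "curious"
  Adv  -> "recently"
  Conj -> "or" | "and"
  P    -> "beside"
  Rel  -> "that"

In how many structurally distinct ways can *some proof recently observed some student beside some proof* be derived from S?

Two of the 3 distinct bracketings:
[S [NP [Det some] [N proof]] [VP [AdvP [Adv recently]] [VP [V observed] [NP [NP [Det some] [N student]] [PP [P beside] [NP [Det some] [N proof]]]]]]]
[S [NP [Det some] [N proof]] [VP [AdvP [Adv recently]] [VP [VP [V observed] [NP [Det some] [N student]]] [PP [P beside] [NP [Det some] [N proof]]]]]]
The difference turns on whether NP → NP PP is used at the relevant span, versus an alternative expansion of NP.

3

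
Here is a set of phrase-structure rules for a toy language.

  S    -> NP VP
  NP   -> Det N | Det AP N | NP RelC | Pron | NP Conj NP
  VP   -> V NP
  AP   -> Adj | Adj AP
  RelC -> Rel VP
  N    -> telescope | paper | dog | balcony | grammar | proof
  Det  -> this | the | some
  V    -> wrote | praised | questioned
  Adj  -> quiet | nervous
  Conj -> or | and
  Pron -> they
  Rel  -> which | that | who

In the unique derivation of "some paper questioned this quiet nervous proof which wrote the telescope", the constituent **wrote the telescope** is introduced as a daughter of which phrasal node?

S
  NP
    Det: some
    N: paper
  VP
    V: questioned
    NP
      NP
        Det: this
        AP
          Adj: quiet
          AP
            Adj: nervous
        N: proof
      RelC
        Rel: which
        VP
          V: wrote
          NP
            Det: the
            N: telescope
The span 'wrote the telescope' is the VP node built by VP → V NP.
Its mother is the RelC built by RelC → Rel VP.

RelC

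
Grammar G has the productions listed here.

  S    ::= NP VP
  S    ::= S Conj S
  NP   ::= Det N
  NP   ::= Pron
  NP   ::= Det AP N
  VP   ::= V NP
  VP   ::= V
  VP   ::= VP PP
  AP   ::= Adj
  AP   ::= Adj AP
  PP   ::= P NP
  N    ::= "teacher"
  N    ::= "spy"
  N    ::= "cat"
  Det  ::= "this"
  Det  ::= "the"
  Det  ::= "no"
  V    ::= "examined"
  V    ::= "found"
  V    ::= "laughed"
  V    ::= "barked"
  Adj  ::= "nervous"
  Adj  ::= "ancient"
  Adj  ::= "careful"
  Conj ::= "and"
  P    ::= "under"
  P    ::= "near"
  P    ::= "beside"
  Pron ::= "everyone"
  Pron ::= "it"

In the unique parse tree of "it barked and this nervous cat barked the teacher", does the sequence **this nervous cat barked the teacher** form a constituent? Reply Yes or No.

Yes

[S [S [NP [Pron it]] [VP [V barked]]] [Conj and] [S [NP [Det this] [AP [Adj nervous]] [N cat]] [VP [V barked] [NP [Det the] [N teacher]]]]]
The words 'this nervous cat barked the teacher' are exhaustively dominated by a single S node (built by S → NP VP), so they form a constituent.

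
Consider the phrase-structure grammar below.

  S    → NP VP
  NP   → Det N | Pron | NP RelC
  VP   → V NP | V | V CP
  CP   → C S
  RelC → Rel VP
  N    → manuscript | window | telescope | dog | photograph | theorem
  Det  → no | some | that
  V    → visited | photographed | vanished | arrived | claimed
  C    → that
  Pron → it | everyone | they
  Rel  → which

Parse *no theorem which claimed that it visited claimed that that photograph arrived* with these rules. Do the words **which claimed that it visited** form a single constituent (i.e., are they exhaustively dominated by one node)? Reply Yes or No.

Yes

[S [NP [NP [Det no] [N theorem]] [RelC [Rel which] [VP [V claimed] [CP [C that] [S [NP [Pron it]] [VP [V visited]]]]]]] [VP [V claimed] [CP [C that] [S [NP [Det that] [N photograph]] [VP [V arrived]]]]]]
The words 'which claimed that it visited' are exhaustively dominated by a single RelC node (built by RelC → Rel VP), so they form a constituent.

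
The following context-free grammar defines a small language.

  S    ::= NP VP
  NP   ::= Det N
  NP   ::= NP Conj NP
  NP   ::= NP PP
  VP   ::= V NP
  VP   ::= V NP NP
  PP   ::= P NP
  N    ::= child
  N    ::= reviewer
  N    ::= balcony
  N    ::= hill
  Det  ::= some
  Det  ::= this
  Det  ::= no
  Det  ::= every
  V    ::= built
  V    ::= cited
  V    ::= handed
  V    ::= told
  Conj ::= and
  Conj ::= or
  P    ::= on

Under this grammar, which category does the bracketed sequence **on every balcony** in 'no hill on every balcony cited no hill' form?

[S [NP [NP [Det no] [N hill]] [PP [P on] [NP [Det every] [N balcony]]]] [VP [V cited] [NP [Det no] [N hill]]]]
The span 'on every balcony' is the PP node built by PP → P NP.

PP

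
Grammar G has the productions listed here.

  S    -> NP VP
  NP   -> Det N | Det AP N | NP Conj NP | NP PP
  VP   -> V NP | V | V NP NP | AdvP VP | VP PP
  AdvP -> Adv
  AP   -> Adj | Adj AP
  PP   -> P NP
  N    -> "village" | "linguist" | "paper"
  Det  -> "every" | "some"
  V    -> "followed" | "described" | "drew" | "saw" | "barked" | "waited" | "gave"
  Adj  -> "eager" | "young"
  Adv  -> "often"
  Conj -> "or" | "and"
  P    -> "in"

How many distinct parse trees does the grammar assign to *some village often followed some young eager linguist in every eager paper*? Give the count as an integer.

Two of the 3 distinct bracketings:
[S [NP [Det some] [N village]] [VP [AdvP [Adv often]] [VP [V followed] [NP [NP [Det some] [AP [Adj young] [AP [Adj eager]]] [N linguist]] [PP [P in] [NP [Det every] [AP [Adj eager]] [N paper]]]]]]]
[S [NP [Det some] [N village]] [VP [AdvP [Adv often]] [VP [VP [V followed] [NP [Det some] [AP [Adj young] [AP [Adj eager]]] [N linguist]]] [PP [P in] [NP [Det every] [AP [Adj eager]] [N paper]]]]]]
The difference turns on whether NP → NP PP is used at the relevant span, versus an alternative expansion of NP.

3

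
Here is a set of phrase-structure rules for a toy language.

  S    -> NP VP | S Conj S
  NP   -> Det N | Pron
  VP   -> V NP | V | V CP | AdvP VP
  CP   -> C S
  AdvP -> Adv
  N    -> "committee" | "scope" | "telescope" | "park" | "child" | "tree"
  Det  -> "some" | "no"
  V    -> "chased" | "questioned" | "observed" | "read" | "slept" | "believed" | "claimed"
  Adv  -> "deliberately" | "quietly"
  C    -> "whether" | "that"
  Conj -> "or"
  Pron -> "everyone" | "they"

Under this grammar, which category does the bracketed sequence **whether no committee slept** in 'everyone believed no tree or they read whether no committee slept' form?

S
  S
    NP
      Pron: everyone
    VP
      V: believed
      NP
        Det: no
        N: tree
  Conj: or
  S
    NP
      Pron: they
    VP
      V: read
      CP
        C: whether
        S
          NP
            Det: no
            N: committee
          VP
            V: slept
The span 'whether no committee slept' is the CP node built by CP → C S.

CP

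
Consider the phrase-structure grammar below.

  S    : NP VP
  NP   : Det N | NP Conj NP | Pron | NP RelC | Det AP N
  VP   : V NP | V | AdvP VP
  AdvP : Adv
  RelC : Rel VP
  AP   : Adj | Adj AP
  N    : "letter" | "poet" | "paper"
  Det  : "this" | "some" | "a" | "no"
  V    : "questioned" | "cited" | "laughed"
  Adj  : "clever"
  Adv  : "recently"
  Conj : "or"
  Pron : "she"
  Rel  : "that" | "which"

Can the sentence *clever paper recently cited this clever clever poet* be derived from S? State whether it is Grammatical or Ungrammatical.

Ungrammatical

For S → NP VP, no prefix of the string parses as an NP.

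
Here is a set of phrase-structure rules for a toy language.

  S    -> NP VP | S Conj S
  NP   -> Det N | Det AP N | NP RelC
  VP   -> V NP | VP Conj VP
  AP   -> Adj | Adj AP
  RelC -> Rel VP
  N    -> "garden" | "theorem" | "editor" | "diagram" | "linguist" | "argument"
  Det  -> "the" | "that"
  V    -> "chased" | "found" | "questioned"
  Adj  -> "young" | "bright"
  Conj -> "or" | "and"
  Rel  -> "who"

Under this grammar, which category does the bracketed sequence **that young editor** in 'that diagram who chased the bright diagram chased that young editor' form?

S
  NP
    NP
      Det: that
      N: diagram
    RelC
      Rel: who
      VP
        V: chased
        NP
          Det: the
          AP
            Adj: bright
          N: diagram
  VP
    V: chased
    NP
      Det: that
      AP
        Adj: young
      N: editor
The span 'that young editor' is the NP node built by NP → Det AP N.

NP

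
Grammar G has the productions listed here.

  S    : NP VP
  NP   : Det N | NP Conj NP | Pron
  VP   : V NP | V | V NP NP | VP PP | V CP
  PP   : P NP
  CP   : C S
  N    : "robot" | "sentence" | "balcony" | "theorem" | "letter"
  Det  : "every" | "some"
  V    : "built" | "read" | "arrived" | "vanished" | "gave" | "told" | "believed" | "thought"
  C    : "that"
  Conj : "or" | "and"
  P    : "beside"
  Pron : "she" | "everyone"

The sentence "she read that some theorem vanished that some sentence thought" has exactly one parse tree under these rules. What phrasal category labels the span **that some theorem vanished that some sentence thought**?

CP

[S [NP [Pron she]] [VP [V read] [CP [C that] [S [NP [Det some] [N theorem]] [VP [V vanished] [CP [C that] [S [NP [Det some] [N sentence]] [VP [V thought]]]]]]]]]
The span 'that some theorem vanished that some sentence thought' is the CP node built by CP → C S.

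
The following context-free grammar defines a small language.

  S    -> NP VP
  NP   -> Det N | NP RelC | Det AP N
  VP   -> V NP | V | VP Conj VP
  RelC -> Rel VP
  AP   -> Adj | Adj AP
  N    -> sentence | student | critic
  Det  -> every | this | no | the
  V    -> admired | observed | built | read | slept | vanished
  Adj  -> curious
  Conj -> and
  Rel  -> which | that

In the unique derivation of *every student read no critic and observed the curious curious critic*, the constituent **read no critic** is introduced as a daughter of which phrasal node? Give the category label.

VP

S
  NP
    Det: every
    N: student
  VP
    VP
      V: read
      NP
        Det: no
        N: critic
    Conj: and
    VP
      V: observed
      NP
        Det: the
        AP
          Adj: curious
          AP
            Adj: curious
        N: critic
The span 'read no critic' is the VP node built by VP → V NP.
Its mother is the VP built by VP → VP Conj VP.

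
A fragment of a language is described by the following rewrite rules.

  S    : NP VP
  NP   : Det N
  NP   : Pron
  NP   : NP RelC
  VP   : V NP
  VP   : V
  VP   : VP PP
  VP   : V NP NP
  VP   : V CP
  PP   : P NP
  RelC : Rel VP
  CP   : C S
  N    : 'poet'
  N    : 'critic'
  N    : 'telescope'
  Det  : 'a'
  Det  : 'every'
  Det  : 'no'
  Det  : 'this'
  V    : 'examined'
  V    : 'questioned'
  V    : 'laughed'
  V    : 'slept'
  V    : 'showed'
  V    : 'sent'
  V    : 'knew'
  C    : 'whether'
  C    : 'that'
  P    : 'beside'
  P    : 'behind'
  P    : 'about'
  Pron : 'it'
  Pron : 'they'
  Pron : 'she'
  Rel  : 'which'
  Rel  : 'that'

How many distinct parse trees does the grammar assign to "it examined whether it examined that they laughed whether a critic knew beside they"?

4

Two of the 4 distinct bracketings:
[S [NP [Pron it]] [VP [VP [V examined] [CP [C whether] [S [NP [Pron it]] [VP [V examined] [CP [C that] [S [NP [Pron they]] [VP [V laughed] [CP [C whether] [S [NP [Det a] [N critic]] [VP [V knew]]]]]]]]]]] [PP [P beside] [NP [Pron they]]]]]
[S [NP [Pron it]] [VP [V examined] [CP [C whether] [S [NP [Pron it]] [VP [VP [V examined] [CP [C that] [S [NP [Pron they]] [VP [V laughed] [CP [C whether] [S [NP [Det a] [N critic]] [VP [V knew]]]]]]]] [PP [P beside] [NP [Pron they]]]]]]]]
The trees differ in how a recursive rule is bracketed over the same span.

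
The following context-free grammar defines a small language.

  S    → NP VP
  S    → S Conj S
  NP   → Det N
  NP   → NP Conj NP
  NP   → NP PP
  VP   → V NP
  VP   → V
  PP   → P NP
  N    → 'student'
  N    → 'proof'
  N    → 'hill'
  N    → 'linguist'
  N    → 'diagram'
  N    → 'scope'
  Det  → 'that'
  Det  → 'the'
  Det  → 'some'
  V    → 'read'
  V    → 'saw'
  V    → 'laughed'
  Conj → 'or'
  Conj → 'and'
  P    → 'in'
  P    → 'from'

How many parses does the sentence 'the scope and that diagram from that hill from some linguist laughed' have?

5

Two of the 5 distinct bracketings:
[S [NP [NP [Det the] [N scope]] [Conj and] [NP [NP [Det that] [N diagram]] [PP [P from] [NP [NP [Det that] [N hill]] [PP [P from] [NP [Det some] [N linguist]]]]]]] [VP [V laughed]]]
[S [NP [NP [Det the] [N scope]] [Conj and] [NP [NP [NP [Det that] [N diagram]] [PP [P from] [NP [Det that] [N hill]]]] [PP [P from] [NP [Det some] [N linguist]]]]] [VP [V laughed]]]
The trees differ in how a recursive rule is bracketed over the same span.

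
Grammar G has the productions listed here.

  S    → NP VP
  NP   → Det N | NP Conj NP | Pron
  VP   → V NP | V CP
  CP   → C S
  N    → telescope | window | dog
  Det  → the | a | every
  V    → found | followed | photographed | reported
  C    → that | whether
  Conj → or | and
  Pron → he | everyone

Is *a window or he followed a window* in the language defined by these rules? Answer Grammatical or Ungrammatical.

S
  NP
    NP
      Det: a
      N: window
    Conj: or
    NP
      Pron: he
  VP
    V: followed
    NP
      Det: a
      N: window
Each bracket corresponds to one application of a listed rule, so the string is derivable from S.

Grammatical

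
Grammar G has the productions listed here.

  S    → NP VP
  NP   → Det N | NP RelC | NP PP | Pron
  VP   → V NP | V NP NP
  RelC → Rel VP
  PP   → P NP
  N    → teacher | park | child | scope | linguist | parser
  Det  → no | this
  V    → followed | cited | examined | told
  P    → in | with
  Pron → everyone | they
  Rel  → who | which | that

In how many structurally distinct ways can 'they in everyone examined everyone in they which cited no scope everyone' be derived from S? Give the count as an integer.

4

Two of the 4 distinct bracketings:
[S [NP [NP [Pron they]] [PP [P in] [NP [Pron everyone]]]] [VP [V examined] [NP [NP [NP [Pron everyone]] [PP [P in] [NP [Pron they]]]] [RelC [Rel which] [VP [V cited] [NP [Det no] [N scope]] [NP [Pron everyone]]]]]]]
[S [NP [NP [Pron they]] [PP [P in] [NP [Pron everyone]]]] [VP [V examined] [NP [NP [Pron everyone]] [PP [P in] [NP [NP [Pron they]] [RelC [Rel which] [VP [V cited] [NP [Det no] [N scope]] [NP [Pron everyone]]]]]]]]]
The trees differ in how a recursive rule is bracketed over the same span.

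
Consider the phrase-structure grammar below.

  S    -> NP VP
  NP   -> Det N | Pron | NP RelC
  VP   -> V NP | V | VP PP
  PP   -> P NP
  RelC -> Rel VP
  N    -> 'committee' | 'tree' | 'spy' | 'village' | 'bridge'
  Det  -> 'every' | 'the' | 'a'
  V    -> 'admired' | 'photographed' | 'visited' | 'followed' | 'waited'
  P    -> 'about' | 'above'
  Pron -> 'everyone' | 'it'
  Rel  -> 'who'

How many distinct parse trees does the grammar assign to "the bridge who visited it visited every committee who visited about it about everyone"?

3

Two of the 3 distinct bracketings:
[S [NP [NP [Det the] [N bridge]] [RelC [Rel who] [VP [V visited] [NP [Pron it]]]]] [VP [V visited] [NP [NP [Det every] [N committee]] [RelC [Rel who] [VP [VP [VP [V visited]] [PP [P about] [NP [Pron it]]]] [PP [P about] [NP [Pron everyone]]]]]]]]
[S [NP [NP [Det the] [N bridge]] [RelC [Rel who] [VP [V visited] [NP [Pron it]]]]] [VP [VP [V visited] [NP [NP [Det every] [N committee]] [RelC [Rel who] [VP [VP [V visited]] [PP [P about] [NP [Pron it]]]]]]] [PP [P about] [NP [Pron everyone]]]]]
The trees differ in how a recursive rule is bracketed over the same span.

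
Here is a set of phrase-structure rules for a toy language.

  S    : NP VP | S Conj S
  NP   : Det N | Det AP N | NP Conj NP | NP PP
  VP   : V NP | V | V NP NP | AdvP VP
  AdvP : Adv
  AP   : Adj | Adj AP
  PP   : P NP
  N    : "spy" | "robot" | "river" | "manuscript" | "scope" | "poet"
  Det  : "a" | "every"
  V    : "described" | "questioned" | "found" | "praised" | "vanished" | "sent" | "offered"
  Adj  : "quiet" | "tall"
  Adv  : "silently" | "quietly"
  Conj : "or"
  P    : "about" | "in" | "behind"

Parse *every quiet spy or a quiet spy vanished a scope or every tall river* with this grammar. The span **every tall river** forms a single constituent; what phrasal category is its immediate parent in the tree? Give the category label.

S
  NP
    NP
      Det: every
      AP
        Adj: quiet
      N: spy
    Conj: or
    NP
      Det: a
      AP
        Adj: quiet
      N: spy
  VP
    V: vanished
    NP
      NP
        Det: a
        N: scope
      Conj: or
      NP
        Det: every
        AP
          Adj: tall
        N: river
The span 'every tall river' is the NP node built by NP → Det AP N.
Its mother is the NP built by NP → NP Conj NP.

NP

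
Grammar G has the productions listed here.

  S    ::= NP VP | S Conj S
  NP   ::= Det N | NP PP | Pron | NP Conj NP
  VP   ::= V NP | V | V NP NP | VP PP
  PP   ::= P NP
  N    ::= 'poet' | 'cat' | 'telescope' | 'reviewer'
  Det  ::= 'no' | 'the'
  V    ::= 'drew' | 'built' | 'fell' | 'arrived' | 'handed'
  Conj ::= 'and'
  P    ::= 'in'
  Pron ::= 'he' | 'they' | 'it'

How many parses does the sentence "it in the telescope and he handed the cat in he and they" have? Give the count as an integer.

6

Two of the 6 distinct bracketings:
[S [NP [NP [Pron it]] [PP [P in] [NP [NP [Det the] [N telescope]] [Conj and] [NP [Pron he]]]]] [VP [V handed] [NP [NP [Det the] [N cat]] [PP [P in] [NP [NP [Pron he]] [Conj and] [NP [Pron they]]]]]]]
[S [NP [NP [Pron it]] [PP [P in] [NP [NP [Det the] [N telescope]] [Conj and] [NP [Pron he]]]]] [VP [V handed] [NP [NP [NP [Det the] [N cat]] [PP [P in] [NP [Pron he]]]] [Conj and] [NP [Pron they]]]]]
The trees differ in how a recursive rule is bracketed over the same span.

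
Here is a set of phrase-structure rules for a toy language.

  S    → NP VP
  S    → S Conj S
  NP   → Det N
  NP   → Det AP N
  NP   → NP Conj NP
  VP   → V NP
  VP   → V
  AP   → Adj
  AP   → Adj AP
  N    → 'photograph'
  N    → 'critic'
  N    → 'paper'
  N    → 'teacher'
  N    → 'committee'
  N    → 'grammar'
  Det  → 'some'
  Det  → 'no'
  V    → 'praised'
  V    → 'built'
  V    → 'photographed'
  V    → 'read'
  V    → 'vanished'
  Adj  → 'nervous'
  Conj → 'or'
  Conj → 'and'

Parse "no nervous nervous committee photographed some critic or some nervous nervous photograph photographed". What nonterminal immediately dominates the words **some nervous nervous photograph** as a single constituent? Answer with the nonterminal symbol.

NP

S
  S
    NP
      Det: no
      AP
        Adj: nervous
        AP
          Adj: nervous
      N: committee
    VP
      V: photographed
      NP
        Det: some
        N: critic
  Conj: or
  S
    NP
      Det: some
      AP
        Adj: nervous
        AP
          Adj: nervous
      N: photograph
    VP
      V: photographed
The span 'some nervous nervous photograph' is the NP node built by NP → Det AP N.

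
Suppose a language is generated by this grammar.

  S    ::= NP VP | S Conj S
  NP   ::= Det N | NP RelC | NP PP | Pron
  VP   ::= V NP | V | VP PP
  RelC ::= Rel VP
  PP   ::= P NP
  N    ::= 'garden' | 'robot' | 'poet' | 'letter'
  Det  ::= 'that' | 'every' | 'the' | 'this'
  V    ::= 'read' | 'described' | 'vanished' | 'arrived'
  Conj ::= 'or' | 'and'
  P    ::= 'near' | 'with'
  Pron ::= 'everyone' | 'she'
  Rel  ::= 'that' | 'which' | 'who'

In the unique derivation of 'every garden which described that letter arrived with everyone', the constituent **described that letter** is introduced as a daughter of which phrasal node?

S
  NP
    NP
      Det: every
      N: garden
    RelC
      Rel: which
      VP
        V: described
        NP
          Det: that
          N: letter
  VP
    VP
      V: arrived
    PP
      P: with
      NP
        Pron: everyone
The span 'described that letter' is the VP node built by VP → V NP.
Its mother is the RelC built by RelC → Rel VP.

RelC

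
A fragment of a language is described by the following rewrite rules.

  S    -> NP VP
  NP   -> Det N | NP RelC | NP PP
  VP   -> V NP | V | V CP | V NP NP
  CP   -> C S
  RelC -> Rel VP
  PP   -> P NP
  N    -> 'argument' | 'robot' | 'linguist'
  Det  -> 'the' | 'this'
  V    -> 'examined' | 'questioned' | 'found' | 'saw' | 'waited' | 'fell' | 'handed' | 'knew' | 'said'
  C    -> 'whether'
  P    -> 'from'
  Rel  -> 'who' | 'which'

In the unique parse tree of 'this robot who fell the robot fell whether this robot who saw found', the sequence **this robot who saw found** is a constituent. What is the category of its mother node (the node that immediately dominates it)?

[S [NP [NP [Det this] [N robot]] [RelC [Rel who] [VP [V fell] [NP [Det the] [N robot]]]]] [VP [V fell] [CP [C whether] [S [NP [NP [Det this] [N robot]] [RelC [Rel who] [VP [V saw]]]] [VP [V found]]]]]]
The span 'this robot who saw found' is the S node built by S → NP VP.
Its mother is the CP built by CP → C S.

CP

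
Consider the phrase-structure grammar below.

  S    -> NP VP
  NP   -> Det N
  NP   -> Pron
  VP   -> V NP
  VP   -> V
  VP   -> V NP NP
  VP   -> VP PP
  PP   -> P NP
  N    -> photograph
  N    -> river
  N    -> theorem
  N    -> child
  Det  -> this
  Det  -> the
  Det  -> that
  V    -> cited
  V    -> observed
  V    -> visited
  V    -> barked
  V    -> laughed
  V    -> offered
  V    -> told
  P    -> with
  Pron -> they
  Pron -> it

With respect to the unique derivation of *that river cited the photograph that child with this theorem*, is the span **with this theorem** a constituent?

[S [NP [Det that] [N river]] [VP [VP [V cited] [NP [Det the] [N photograph]] [NP [Det that] [N child]]] [PP [P with] [NP [Det this] [N theorem]]]]]
The words 'with this theorem' are exhaustively dominated by a single PP node (built by PP → P NP), so they form a constituent.

Yes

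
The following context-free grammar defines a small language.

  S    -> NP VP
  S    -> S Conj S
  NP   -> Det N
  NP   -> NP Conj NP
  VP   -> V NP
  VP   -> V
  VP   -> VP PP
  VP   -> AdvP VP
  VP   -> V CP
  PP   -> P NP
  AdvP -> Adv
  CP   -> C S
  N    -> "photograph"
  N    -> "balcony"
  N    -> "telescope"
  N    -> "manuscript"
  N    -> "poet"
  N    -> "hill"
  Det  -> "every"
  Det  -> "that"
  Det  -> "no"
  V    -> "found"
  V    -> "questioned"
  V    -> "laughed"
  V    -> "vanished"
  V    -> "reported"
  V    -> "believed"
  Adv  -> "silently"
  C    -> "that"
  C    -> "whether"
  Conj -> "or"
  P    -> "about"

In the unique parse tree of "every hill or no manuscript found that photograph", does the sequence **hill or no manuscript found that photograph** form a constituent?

[S [NP [NP [Det every] [N hill]] [Conj or] [NP [Det no] [N manuscript]]] [VP [V found] [NP [Det that] [N photograph]]]]
The smallest constituent containing 'hill or no manuscript found that photograph' is the S spanning 'every hill or no manuscript found that photograph'; no single node in the tree dominates exactly the given words.

No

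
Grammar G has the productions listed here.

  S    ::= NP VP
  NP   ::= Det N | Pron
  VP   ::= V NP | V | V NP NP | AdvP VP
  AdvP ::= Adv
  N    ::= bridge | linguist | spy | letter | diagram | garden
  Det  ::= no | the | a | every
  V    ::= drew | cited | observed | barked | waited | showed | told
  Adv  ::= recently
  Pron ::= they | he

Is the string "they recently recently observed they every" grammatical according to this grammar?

Ungrammatical

For S → NP VP, the only prefix that parses as NP is 'they', but the remainder 'recently recently observed they every' is not a VP under these rules.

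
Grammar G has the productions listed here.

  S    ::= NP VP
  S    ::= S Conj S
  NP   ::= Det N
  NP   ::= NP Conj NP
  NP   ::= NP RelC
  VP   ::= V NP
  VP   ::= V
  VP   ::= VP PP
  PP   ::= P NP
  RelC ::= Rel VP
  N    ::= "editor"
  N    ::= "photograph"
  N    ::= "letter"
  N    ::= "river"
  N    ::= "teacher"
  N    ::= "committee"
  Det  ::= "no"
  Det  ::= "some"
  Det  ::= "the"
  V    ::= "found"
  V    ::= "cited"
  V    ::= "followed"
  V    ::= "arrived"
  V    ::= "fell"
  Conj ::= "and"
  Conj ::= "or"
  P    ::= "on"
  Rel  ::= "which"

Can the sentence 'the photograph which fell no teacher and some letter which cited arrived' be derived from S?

[S [NP [NP [NP [Det the] [N photograph]] [RelC [Rel which] [VP [V fell] [NP [Det no] [N teacher]]]]] [Conj and] [NP [NP [Det some] [N letter]] [RelC [Rel which] [VP [V cited]]]]] [VP [V arrived]]]
Each bracket corresponds to one application of a listed rule, so the string is derivable from S.

Grammatical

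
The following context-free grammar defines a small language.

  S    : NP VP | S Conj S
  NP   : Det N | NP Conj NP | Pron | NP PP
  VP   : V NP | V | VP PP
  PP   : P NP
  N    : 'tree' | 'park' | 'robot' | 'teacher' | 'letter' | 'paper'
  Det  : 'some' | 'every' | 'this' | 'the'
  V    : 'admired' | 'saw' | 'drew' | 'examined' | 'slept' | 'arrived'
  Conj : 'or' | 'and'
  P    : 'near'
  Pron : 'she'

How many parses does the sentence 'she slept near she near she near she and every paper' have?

Two of the 9 distinct bracketings:
[S [NP [Pron she]] [VP [VP [V slept]] [PP [P near] [NP [NP [NP [Pron she]] [PP [P near] [NP [NP [Pron she]] [PP [P near] [NP [Pron she]]]]]] [Conj and] [NP [Det every] [N paper]]]]]]
[S [NP [Pron she]] [VP [VP [V slept]] [PP [P near] [NP [NP [NP [NP [Pron she]] [PP [P near] [NP [Pron she]]]] [PP [P near] [NP [Pron she]]]] [Conj and] [NP [Det every] [N paper]]]]]]
The trees differ in how a recursive rule is bracketed over the same span.

9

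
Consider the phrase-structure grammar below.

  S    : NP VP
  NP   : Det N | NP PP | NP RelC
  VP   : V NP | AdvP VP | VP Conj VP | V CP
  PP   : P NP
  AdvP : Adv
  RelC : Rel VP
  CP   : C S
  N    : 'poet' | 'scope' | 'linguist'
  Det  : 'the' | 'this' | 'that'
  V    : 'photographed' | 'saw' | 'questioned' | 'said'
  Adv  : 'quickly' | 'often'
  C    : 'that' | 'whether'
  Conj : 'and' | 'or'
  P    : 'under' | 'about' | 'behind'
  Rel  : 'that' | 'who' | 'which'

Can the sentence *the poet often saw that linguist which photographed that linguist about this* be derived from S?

For S → NP VP, the only prefix that parses as NP is 'the poet', but the remainder 'often saw that linguist which photographed that linguist about this' is not a VP under these rules.

Ungrammatical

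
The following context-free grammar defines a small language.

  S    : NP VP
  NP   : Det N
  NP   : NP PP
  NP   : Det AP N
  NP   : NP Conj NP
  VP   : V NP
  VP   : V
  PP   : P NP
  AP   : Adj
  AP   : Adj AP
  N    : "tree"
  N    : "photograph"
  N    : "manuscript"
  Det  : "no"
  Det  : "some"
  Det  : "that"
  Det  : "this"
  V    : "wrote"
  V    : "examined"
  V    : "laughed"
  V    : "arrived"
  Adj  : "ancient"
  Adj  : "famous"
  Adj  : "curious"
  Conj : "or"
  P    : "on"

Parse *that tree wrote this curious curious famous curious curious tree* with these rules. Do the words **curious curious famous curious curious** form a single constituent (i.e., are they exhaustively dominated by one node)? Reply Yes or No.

Yes

[S [NP [Det that] [N tree]] [VP [V wrote] [NP [Det this] [AP [Adj curious] [AP [Adj curious] [AP [Adj famous] [AP [Adj curious] [AP [Adj curious]]]]]] [N tree]]]]
The words 'curious curious famous curious curious' are exhaustively dominated by a single AP node (built by AP → Adj AP), so they form a constituent.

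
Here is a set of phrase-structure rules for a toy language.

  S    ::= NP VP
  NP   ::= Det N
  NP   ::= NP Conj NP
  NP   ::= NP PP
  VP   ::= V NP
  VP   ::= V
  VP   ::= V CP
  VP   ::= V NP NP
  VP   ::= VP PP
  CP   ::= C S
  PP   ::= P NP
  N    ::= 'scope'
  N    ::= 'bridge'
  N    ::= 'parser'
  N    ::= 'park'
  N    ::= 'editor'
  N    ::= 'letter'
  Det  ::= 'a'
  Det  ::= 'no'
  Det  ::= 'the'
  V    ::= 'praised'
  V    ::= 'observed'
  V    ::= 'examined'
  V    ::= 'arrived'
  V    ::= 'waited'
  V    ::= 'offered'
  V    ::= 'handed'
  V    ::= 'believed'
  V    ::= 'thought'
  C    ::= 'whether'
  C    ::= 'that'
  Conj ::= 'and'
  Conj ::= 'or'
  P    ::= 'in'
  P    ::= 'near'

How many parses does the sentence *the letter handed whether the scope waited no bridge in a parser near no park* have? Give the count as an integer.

Two of the 9 distinct bracketings:
[S [NP [Det the] [N letter]] [VP [V handed] [CP [C whether] [S [NP [Det the] [N scope]] [VP [V waited] [NP [NP [Det no] [N bridge]] [PP [P in] [NP [NP [Det a] [N parser]] [PP [P near] [NP [Det no] [N park]]]]]]]]]]]
[S [NP [Det the] [N letter]] [VP [V handed] [CP [C whether] [S [NP [Det the] [N scope]] [VP [V waited] [NP [NP [NP [Det no] [N bridge]] [PP [P in] [NP [Det a] [N parser]]]] [PP [P near] [NP [Det no] [N park]]]]]]]]]
The trees differ in how a recursive rule is bracketed over the same span.

9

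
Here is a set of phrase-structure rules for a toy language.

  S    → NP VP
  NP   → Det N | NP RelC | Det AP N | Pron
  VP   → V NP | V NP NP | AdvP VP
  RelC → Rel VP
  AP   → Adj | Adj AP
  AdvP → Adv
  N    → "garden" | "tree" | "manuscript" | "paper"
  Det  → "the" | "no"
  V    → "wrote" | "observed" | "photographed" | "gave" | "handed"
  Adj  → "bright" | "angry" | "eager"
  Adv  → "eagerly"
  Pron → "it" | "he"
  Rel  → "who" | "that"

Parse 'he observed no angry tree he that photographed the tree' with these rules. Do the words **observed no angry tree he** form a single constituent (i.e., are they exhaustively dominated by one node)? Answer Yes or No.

[S [NP [Pron he]] [VP [V observed] [NP [Det no] [AP [Adj angry]] [N tree]] [NP [NP [Pron he]] [RelC [Rel that] [VP [V photographed] [NP [Det the] [N tree]]]]]]]
The smallest constituent containing 'observed no angry tree he' is the VP spanning 'observed no angry tree he that photographed the tree'; no single node in the tree dominates exactly the given words.

No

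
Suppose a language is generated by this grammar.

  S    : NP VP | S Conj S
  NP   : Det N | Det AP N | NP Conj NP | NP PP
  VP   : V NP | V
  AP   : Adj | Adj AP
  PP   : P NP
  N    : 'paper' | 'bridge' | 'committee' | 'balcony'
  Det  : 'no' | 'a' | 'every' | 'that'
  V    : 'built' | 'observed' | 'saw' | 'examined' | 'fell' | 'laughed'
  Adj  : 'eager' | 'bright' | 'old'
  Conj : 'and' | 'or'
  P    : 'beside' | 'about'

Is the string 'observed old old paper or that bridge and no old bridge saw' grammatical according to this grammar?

Ungrammatical

A V word can never sit immediately before an Adj word in any string this grammar generates, so the substring 'observed old' rules out a derivation.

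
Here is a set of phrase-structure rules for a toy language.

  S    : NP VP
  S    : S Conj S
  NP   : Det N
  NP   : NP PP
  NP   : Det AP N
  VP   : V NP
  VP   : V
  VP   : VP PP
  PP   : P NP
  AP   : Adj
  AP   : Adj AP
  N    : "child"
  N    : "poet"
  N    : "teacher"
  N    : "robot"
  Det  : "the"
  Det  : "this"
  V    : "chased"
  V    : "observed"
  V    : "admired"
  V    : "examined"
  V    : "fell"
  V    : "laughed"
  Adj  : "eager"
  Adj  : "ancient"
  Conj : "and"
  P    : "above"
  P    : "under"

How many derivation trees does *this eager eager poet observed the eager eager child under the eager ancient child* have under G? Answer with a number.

2

The two bracketings:
[S [NP [Det this] [AP [Adj eager] [AP [Adj eager]]] [N poet]] [VP [V observed] [NP [NP [Det the] [AP [Adj eager] [AP [Adj eager]]] [N child]] [PP [P under] [NP [Det the] [AP [Adj eager] [AP [Adj ancient]]] [N child]]]]]]
[S [NP [Det this] [AP [Adj eager] [AP [Adj eager]]] [N poet]] [VP [VP [V observed] [NP [Det the] [AP [Adj eager] [AP [Adj eager]]] [N child]]] [PP [P under] [NP [Det the] [AP [Adj eager] [AP [Adj ancient]]] [N child]]]]]
The difference turns on whether NP → NP PP is used at the relevant span, versus an alternative expansion of NP.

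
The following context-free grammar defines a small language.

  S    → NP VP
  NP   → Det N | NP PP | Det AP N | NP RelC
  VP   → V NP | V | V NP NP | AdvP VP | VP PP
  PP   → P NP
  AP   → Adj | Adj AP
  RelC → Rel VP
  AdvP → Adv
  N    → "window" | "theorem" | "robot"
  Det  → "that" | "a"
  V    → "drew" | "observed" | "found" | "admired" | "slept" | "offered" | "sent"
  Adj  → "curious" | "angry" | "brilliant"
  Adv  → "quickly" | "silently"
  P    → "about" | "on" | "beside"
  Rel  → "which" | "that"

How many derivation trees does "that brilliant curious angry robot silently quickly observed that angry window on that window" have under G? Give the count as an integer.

4

Two of the 4 distinct bracketings:
[S [NP [Det that] [AP [Adj brilliant] [AP [Adj curious] [AP [Adj angry]]]] [N robot]] [VP [AdvP [Adv silently]] [VP [AdvP [Adv quickly]] [VP [V observed] [NP [NP [Det that] [AP [Adj angry]] [N window]] [PP [P on] [NP [Det that] [N window]]]]]]]]
[S [NP [Det that] [AP [Adj brilliant] [AP [Adj curious] [AP [Adj angry]]]] [N robot]] [VP [AdvP [Adv silently]] [VP [AdvP [Adv quickly]] [VP [VP [V observed] [NP [Det that] [AP [Adj angry]] [N window]]] [PP [P on] [NP [Det that] [N window]]]]]]]
The difference turns on whether NP → NP PP is used at the relevant span, versus an alternative expansion of NP.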